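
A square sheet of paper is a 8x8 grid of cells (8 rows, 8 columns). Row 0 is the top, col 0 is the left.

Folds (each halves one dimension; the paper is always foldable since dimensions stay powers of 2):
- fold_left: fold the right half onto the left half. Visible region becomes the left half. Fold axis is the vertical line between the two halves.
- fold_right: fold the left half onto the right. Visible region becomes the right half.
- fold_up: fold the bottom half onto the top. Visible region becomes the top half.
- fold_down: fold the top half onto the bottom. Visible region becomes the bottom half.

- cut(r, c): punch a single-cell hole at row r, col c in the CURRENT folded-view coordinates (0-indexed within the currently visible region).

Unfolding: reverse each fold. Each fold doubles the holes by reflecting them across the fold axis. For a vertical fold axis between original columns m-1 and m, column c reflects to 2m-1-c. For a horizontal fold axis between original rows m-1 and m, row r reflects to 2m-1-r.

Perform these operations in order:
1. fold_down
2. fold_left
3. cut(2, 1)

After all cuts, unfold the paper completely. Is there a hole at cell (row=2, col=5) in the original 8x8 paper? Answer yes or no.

Op 1 fold_down: fold axis h@4; visible region now rows[4,8) x cols[0,8) = 4x8
Op 2 fold_left: fold axis v@4; visible region now rows[4,8) x cols[0,4) = 4x4
Op 3 cut(2, 1): punch at orig (6,1); cuts so far [(6, 1)]; region rows[4,8) x cols[0,4) = 4x4
Unfold 1 (reflect across v@4): 2 holes -> [(6, 1), (6, 6)]
Unfold 2 (reflect across h@4): 4 holes -> [(1, 1), (1, 6), (6, 1), (6, 6)]
Holes: [(1, 1), (1, 6), (6, 1), (6, 6)]

Answer: no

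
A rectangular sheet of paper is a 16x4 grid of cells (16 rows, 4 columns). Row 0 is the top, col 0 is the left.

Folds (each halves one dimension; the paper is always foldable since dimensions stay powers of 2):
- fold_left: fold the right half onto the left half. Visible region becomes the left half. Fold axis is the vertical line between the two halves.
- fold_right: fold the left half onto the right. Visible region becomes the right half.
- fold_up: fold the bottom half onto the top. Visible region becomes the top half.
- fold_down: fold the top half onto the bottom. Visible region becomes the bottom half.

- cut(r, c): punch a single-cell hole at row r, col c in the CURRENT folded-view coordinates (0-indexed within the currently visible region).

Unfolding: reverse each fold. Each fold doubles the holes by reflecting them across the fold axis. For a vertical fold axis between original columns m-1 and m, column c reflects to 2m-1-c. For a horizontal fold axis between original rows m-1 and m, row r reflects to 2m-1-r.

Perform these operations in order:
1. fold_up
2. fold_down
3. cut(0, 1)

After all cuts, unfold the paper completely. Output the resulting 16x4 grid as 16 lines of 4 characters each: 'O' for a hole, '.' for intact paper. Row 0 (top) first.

Answer: ....
....
....
.O..
.O..
....
....
....
....
....
....
.O..
.O..
....
....
....

Derivation:
Op 1 fold_up: fold axis h@8; visible region now rows[0,8) x cols[0,4) = 8x4
Op 2 fold_down: fold axis h@4; visible region now rows[4,8) x cols[0,4) = 4x4
Op 3 cut(0, 1): punch at orig (4,1); cuts so far [(4, 1)]; region rows[4,8) x cols[0,4) = 4x4
Unfold 1 (reflect across h@4): 2 holes -> [(3, 1), (4, 1)]
Unfold 2 (reflect across h@8): 4 holes -> [(3, 1), (4, 1), (11, 1), (12, 1)]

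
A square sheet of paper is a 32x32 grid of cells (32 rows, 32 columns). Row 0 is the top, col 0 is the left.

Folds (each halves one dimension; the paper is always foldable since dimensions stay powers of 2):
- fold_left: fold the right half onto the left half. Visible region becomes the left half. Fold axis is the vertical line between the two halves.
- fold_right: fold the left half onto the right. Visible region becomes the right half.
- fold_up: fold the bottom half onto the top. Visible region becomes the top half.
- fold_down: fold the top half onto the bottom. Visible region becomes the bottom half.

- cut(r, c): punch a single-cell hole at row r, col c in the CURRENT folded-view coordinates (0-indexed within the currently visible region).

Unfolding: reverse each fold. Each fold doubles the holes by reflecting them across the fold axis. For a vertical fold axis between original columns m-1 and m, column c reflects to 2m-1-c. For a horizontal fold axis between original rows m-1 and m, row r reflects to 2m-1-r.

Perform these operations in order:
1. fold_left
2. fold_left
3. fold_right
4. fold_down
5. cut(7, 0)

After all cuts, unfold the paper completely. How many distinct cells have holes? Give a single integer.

Answer: 16

Derivation:
Op 1 fold_left: fold axis v@16; visible region now rows[0,32) x cols[0,16) = 32x16
Op 2 fold_left: fold axis v@8; visible region now rows[0,32) x cols[0,8) = 32x8
Op 3 fold_right: fold axis v@4; visible region now rows[0,32) x cols[4,8) = 32x4
Op 4 fold_down: fold axis h@16; visible region now rows[16,32) x cols[4,8) = 16x4
Op 5 cut(7, 0): punch at orig (23,4); cuts so far [(23, 4)]; region rows[16,32) x cols[4,8) = 16x4
Unfold 1 (reflect across h@16): 2 holes -> [(8, 4), (23, 4)]
Unfold 2 (reflect across v@4): 4 holes -> [(8, 3), (8, 4), (23, 3), (23, 4)]
Unfold 3 (reflect across v@8): 8 holes -> [(8, 3), (8, 4), (8, 11), (8, 12), (23, 3), (23, 4), (23, 11), (23, 12)]
Unfold 4 (reflect across v@16): 16 holes -> [(8, 3), (8, 4), (8, 11), (8, 12), (8, 19), (8, 20), (8, 27), (8, 28), (23, 3), (23, 4), (23, 11), (23, 12), (23, 19), (23, 20), (23, 27), (23, 28)]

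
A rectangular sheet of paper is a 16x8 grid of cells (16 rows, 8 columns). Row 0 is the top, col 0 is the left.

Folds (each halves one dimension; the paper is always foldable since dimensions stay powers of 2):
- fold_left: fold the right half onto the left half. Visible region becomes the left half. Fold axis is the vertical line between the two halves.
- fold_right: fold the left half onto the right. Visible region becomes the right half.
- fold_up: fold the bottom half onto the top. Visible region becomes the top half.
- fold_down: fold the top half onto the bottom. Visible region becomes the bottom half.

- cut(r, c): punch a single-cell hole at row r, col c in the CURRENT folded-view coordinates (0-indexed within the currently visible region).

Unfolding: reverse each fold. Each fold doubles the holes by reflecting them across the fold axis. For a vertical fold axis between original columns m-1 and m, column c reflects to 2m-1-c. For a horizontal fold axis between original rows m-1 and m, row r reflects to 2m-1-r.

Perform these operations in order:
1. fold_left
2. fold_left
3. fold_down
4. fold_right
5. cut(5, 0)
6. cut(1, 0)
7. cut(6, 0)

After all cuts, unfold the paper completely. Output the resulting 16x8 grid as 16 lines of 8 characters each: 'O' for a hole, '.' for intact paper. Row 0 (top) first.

Answer: ........
OOOOOOOO
OOOOOOOO
........
........
........
OOOOOOOO
........
........
OOOOOOOO
........
........
........
OOOOOOOO
OOOOOOOO
........

Derivation:
Op 1 fold_left: fold axis v@4; visible region now rows[0,16) x cols[0,4) = 16x4
Op 2 fold_left: fold axis v@2; visible region now rows[0,16) x cols[0,2) = 16x2
Op 3 fold_down: fold axis h@8; visible region now rows[8,16) x cols[0,2) = 8x2
Op 4 fold_right: fold axis v@1; visible region now rows[8,16) x cols[1,2) = 8x1
Op 5 cut(5, 0): punch at orig (13,1); cuts so far [(13, 1)]; region rows[8,16) x cols[1,2) = 8x1
Op 6 cut(1, 0): punch at orig (9,1); cuts so far [(9, 1), (13, 1)]; region rows[8,16) x cols[1,2) = 8x1
Op 7 cut(6, 0): punch at orig (14,1); cuts so far [(9, 1), (13, 1), (14, 1)]; region rows[8,16) x cols[1,2) = 8x1
Unfold 1 (reflect across v@1): 6 holes -> [(9, 0), (9, 1), (13, 0), (13, 1), (14, 0), (14, 1)]
Unfold 2 (reflect across h@8): 12 holes -> [(1, 0), (1, 1), (2, 0), (2, 1), (6, 0), (6, 1), (9, 0), (9, 1), (13, 0), (13, 1), (14, 0), (14, 1)]
Unfold 3 (reflect across v@2): 24 holes -> [(1, 0), (1, 1), (1, 2), (1, 3), (2, 0), (2, 1), (2, 2), (2, 3), (6, 0), (6, 1), (6, 2), (6, 3), (9, 0), (9, 1), (9, 2), (9, 3), (13, 0), (13, 1), (13, 2), (13, 3), (14, 0), (14, 1), (14, 2), (14, 3)]
Unfold 4 (reflect across v@4): 48 holes -> [(1, 0), (1, 1), (1, 2), (1, 3), (1, 4), (1, 5), (1, 6), (1, 7), (2, 0), (2, 1), (2, 2), (2, 3), (2, 4), (2, 5), (2, 6), (2, 7), (6, 0), (6, 1), (6, 2), (6, 3), (6, 4), (6, 5), (6, 6), (6, 7), (9, 0), (9, 1), (9, 2), (9, 3), (9, 4), (9, 5), (9, 6), (9, 7), (13, 0), (13, 1), (13, 2), (13, 3), (13, 4), (13, 5), (13, 6), (13, 7), (14, 0), (14, 1), (14, 2), (14, 3), (14, 4), (14, 5), (14, 6), (14, 7)]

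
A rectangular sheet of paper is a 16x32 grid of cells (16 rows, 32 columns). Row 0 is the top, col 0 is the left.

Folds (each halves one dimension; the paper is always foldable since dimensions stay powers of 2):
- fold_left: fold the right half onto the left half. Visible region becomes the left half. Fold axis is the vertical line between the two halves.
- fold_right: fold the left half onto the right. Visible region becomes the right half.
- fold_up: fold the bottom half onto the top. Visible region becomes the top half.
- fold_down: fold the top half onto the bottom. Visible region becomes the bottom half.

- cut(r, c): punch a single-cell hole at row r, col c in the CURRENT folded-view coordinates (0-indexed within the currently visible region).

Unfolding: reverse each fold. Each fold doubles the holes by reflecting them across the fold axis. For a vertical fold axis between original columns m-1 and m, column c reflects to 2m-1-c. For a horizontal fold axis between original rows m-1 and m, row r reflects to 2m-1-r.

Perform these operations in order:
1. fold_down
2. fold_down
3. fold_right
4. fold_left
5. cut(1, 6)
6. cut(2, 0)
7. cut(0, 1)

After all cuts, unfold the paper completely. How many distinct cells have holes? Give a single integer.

Op 1 fold_down: fold axis h@8; visible region now rows[8,16) x cols[0,32) = 8x32
Op 2 fold_down: fold axis h@12; visible region now rows[12,16) x cols[0,32) = 4x32
Op 3 fold_right: fold axis v@16; visible region now rows[12,16) x cols[16,32) = 4x16
Op 4 fold_left: fold axis v@24; visible region now rows[12,16) x cols[16,24) = 4x8
Op 5 cut(1, 6): punch at orig (13,22); cuts so far [(13, 22)]; region rows[12,16) x cols[16,24) = 4x8
Op 6 cut(2, 0): punch at orig (14,16); cuts so far [(13, 22), (14, 16)]; region rows[12,16) x cols[16,24) = 4x8
Op 7 cut(0, 1): punch at orig (12,17); cuts so far [(12, 17), (13, 22), (14, 16)]; region rows[12,16) x cols[16,24) = 4x8
Unfold 1 (reflect across v@24): 6 holes -> [(12, 17), (12, 30), (13, 22), (13, 25), (14, 16), (14, 31)]
Unfold 2 (reflect across v@16): 12 holes -> [(12, 1), (12, 14), (12, 17), (12, 30), (13, 6), (13, 9), (13, 22), (13, 25), (14, 0), (14, 15), (14, 16), (14, 31)]
Unfold 3 (reflect across h@12): 24 holes -> [(9, 0), (9, 15), (9, 16), (9, 31), (10, 6), (10, 9), (10, 22), (10, 25), (11, 1), (11, 14), (11, 17), (11, 30), (12, 1), (12, 14), (12, 17), (12, 30), (13, 6), (13, 9), (13, 22), (13, 25), (14, 0), (14, 15), (14, 16), (14, 31)]
Unfold 4 (reflect across h@8): 48 holes -> [(1, 0), (1, 15), (1, 16), (1, 31), (2, 6), (2, 9), (2, 22), (2, 25), (3, 1), (3, 14), (3, 17), (3, 30), (4, 1), (4, 14), (4, 17), (4, 30), (5, 6), (5, 9), (5, 22), (5, 25), (6, 0), (6, 15), (6, 16), (6, 31), (9, 0), (9, 15), (9, 16), (9, 31), (10, 6), (10, 9), (10, 22), (10, 25), (11, 1), (11, 14), (11, 17), (11, 30), (12, 1), (12, 14), (12, 17), (12, 30), (13, 6), (13, 9), (13, 22), (13, 25), (14, 0), (14, 15), (14, 16), (14, 31)]

Answer: 48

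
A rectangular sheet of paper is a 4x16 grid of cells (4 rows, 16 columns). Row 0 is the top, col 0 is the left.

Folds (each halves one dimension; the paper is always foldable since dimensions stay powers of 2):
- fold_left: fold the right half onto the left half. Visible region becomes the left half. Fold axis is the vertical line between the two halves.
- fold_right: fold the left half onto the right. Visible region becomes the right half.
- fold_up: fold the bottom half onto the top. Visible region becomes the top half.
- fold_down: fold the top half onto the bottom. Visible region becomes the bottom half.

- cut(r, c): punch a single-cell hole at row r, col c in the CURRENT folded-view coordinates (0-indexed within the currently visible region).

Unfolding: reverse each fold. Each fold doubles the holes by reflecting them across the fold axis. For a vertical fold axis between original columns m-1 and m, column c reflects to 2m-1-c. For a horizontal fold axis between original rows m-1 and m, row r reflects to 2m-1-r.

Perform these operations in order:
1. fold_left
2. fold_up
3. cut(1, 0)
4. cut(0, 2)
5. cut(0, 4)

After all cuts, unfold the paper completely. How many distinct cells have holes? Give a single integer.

Op 1 fold_left: fold axis v@8; visible region now rows[0,4) x cols[0,8) = 4x8
Op 2 fold_up: fold axis h@2; visible region now rows[0,2) x cols[0,8) = 2x8
Op 3 cut(1, 0): punch at orig (1,0); cuts so far [(1, 0)]; region rows[0,2) x cols[0,8) = 2x8
Op 4 cut(0, 2): punch at orig (0,2); cuts so far [(0, 2), (1, 0)]; region rows[0,2) x cols[0,8) = 2x8
Op 5 cut(0, 4): punch at orig (0,4); cuts so far [(0, 2), (0, 4), (1, 0)]; region rows[0,2) x cols[0,8) = 2x8
Unfold 1 (reflect across h@2): 6 holes -> [(0, 2), (0, 4), (1, 0), (2, 0), (3, 2), (3, 4)]
Unfold 2 (reflect across v@8): 12 holes -> [(0, 2), (0, 4), (0, 11), (0, 13), (1, 0), (1, 15), (2, 0), (2, 15), (3, 2), (3, 4), (3, 11), (3, 13)]

Answer: 12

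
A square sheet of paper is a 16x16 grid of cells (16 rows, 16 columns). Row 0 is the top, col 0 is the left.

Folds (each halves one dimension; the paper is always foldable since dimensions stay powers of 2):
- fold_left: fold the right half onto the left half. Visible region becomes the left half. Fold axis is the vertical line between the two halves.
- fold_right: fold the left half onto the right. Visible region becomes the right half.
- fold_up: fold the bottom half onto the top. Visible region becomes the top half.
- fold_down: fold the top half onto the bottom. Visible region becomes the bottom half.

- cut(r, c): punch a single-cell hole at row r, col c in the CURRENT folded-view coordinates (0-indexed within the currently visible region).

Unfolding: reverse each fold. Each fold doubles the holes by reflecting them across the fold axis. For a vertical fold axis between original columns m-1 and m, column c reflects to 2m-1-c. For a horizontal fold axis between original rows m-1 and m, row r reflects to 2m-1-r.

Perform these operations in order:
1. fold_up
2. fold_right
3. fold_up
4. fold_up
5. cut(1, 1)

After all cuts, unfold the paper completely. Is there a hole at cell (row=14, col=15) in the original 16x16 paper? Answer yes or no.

Op 1 fold_up: fold axis h@8; visible region now rows[0,8) x cols[0,16) = 8x16
Op 2 fold_right: fold axis v@8; visible region now rows[0,8) x cols[8,16) = 8x8
Op 3 fold_up: fold axis h@4; visible region now rows[0,4) x cols[8,16) = 4x8
Op 4 fold_up: fold axis h@2; visible region now rows[0,2) x cols[8,16) = 2x8
Op 5 cut(1, 1): punch at orig (1,9); cuts so far [(1, 9)]; region rows[0,2) x cols[8,16) = 2x8
Unfold 1 (reflect across h@2): 2 holes -> [(1, 9), (2, 9)]
Unfold 2 (reflect across h@4): 4 holes -> [(1, 9), (2, 9), (5, 9), (6, 9)]
Unfold 3 (reflect across v@8): 8 holes -> [(1, 6), (1, 9), (2, 6), (2, 9), (5, 6), (5, 9), (6, 6), (6, 9)]
Unfold 4 (reflect across h@8): 16 holes -> [(1, 6), (1, 9), (2, 6), (2, 9), (5, 6), (5, 9), (6, 6), (6, 9), (9, 6), (9, 9), (10, 6), (10, 9), (13, 6), (13, 9), (14, 6), (14, 9)]
Holes: [(1, 6), (1, 9), (2, 6), (2, 9), (5, 6), (5, 9), (6, 6), (6, 9), (9, 6), (9, 9), (10, 6), (10, 9), (13, 6), (13, 9), (14, 6), (14, 9)]

Answer: no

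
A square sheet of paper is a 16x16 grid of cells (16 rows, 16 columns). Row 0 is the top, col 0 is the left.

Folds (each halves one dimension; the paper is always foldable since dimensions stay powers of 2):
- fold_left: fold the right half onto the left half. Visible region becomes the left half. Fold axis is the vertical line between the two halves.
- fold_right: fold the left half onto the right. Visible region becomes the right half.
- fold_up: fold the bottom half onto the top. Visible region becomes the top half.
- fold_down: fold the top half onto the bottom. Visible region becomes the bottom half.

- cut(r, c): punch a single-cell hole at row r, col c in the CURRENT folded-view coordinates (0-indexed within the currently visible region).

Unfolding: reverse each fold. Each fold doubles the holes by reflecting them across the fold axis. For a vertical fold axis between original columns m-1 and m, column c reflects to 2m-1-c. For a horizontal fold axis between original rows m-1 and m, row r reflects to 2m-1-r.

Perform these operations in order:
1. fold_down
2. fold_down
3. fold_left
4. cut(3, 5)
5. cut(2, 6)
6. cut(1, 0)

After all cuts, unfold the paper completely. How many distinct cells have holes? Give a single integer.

Answer: 24

Derivation:
Op 1 fold_down: fold axis h@8; visible region now rows[8,16) x cols[0,16) = 8x16
Op 2 fold_down: fold axis h@12; visible region now rows[12,16) x cols[0,16) = 4x16
Op 3 fold_left: fold axis v@8; visible region now rows[12,16) x cols[0,8) = 4x8
Op 4 cut(3, 5): punch at orig (15,5); cuts so far [(15, 5)]; region rows[12,16) x cols[0,8) = 4x8
Op 5 cut(2, 6): punch at orig (14,6); cuts so far [(14, 6), (15, 5)]; region rows[12,16) x cols[0,8) = 4x8
Op 6 cut(1, 0): punch at orig (13,0); cuts so far [(13, 0), (14, 6), (15, 5)]; region rows[12,16) x cols[0,8) = 4x8
Unfold 1 (reflect across v@8): 6 holes -> [(13, 0), (13, 15), (14, 6), (14, 9), (15, 5), (15, 10)]
Unfold 2 (reflect across h@12): 12 holes -> [(8, 5), (8, 10), (9, 6), (9, 9), (10, 0), (10, 15), (13, 0), (13, 15), (14, 6), (14, 9), (15, 5), (15, 10)]
Unfold 3 (reflect across h@8): 24 holes -> [(0, 5), (0, 10), (1, 6), (1, 9), (2, 0), (2, 15), (5, 0), (5, 15), (6, 6), (6, 9), (7, 5), (7, 10), (8, 5), (8, 10), (9, 6), (9, 9), (10, 0), (10, 15), (13, 0), (13, 15), (14, 6), (14, 9), (15, 5), (15, 10)]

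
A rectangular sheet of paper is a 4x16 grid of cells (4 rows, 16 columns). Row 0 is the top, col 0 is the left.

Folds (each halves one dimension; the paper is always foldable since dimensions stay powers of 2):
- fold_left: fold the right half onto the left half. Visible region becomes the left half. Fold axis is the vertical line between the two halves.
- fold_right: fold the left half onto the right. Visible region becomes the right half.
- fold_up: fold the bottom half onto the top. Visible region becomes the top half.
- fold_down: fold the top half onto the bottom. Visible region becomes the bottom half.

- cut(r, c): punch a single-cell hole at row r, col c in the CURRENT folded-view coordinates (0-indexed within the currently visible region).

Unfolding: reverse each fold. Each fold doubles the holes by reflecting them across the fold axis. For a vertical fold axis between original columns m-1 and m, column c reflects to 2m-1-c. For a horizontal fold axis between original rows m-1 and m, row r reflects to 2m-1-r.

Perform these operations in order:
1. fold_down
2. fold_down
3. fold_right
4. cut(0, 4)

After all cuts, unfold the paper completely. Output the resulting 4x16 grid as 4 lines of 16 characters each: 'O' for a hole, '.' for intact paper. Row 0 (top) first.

Answer: ...O........O...
...O........O...
...O........O...
...O........O...

Derivation:
Op 1 fold_down: fold axis h@2; visible region now rows[2,4) x cols[0,16) = 2x16
Op 2 fold_down: fold axis h@3; visible region now rows[3,4) x cols[0,16) = 1x16
Op 3 fold_right: fold axis v@8; visible region now rows[3,4) x cols[8,16) = 1x8
Op 4 cut(0, 4): punch at orig (3,12); cuts so far [(3, 12)]; region rows[3,4) x cols[8,16) = 1x8
Unfold 1 (reflect across v@8): 2 holes -> [(3, 3), (3, 12)]
Unfold 2 (reflect across h@3): 4 holes -> [(2, 3), (2, 12), (3, 3), (3, 12)]
Unfold 3 (reflect across h@2): 8 holes -> [(0, 3), (0, 12), (1, 3), (1, 12), (2, 3), (2, 12), (3, 3), (3, 12)]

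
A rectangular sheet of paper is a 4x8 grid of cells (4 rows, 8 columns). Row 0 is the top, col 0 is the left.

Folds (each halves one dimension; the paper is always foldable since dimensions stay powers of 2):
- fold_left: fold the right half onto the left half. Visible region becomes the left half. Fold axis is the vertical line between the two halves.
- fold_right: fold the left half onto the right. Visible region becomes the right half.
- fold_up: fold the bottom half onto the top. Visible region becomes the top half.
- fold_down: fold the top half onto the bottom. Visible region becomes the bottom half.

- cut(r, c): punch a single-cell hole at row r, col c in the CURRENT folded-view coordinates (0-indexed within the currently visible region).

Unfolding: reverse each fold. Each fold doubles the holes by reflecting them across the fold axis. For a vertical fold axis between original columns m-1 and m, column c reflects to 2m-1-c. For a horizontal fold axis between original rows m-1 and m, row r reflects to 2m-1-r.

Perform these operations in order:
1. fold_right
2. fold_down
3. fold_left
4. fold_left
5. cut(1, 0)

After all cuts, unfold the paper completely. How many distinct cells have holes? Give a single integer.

Op 1 fold_right: fold axis v@4; visible region now rows[0,4) x cols[4,8) = 4x4
Op 2 fold_down: fold axis h@2; visible region now rows[2,4) x cols[4,8) = 2x4
Op 3 fold_left: fold axis v@6; visible region now rows[2,4) x cols[4,6) = 2x2
Op 4 fold_left: fold axis v@5; visible region now rows[2,4) x cols[4,5) = 2x1
Op 5 cut(1, 0): punch at orig (3,4); cuts so far [(3, 4)]; region rows[2,4) x cols[4,5) = 2x1
Unfold 1 (reflect across v@5): 2 holes -> [(3, 4), (3, 5)]
Unfold 2 (reflect across v@6): 4 holes -> [(3, 4), (3, 5), (3, 6), (3, 7)]
Unfold 3 (reflect across h@2): 8 holes -> [(0, 4), (0, 5), (0, 6), (0, 7), (3, 4), (3, 5), (3, 6), (3, 7)]
Unfold 4 (reflect across v@4): 16 holes -> [(0, 0), (0, 1), (0, 2), (0, 3), (0, 4), (0, 5), (0, 6), (0, 7), (3, 0), (3, 1), (3, 2), (3, 3), (3, 4), (3, 5), (3, 6), (3, 7)]

Answer: 16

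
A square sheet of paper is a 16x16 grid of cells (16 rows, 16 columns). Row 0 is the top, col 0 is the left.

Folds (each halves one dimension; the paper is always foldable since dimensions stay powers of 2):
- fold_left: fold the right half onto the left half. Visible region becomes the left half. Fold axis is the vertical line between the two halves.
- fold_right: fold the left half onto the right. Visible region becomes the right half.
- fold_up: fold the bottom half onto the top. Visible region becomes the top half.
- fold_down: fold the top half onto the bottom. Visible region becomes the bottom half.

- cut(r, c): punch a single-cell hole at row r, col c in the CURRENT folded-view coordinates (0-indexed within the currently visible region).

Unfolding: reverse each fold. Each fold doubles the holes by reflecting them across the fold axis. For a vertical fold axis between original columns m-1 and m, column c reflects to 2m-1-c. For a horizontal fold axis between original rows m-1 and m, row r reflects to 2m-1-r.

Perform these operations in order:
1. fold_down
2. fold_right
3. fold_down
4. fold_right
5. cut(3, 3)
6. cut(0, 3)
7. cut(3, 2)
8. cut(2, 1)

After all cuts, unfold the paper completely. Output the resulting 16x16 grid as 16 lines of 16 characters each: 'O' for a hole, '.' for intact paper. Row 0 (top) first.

Op 1 fold_down: fold axis h@8; visible region now rows[8,16) x cols[0,16) = 8x16
Op 2 fold_right: fold axis v@8; visible region now rows[8,16) x cols[8,16) = 8x8
Op 3 fold_down: fold axis h@12; visible region now rows[12,16) x cols[8,16) = 4x8
Op 4 fold_right: fold axis v@12; visible region now rows[12,16) x cols[12,16) = 4x4
Op 5 cut(3, 3): punch at orig (15,15); cuts so far [(15, 15)]; region rows[12,16) x cols[12,16) = 4x4
Op 6 cut(0, 3): punch at orig (12,15); cuts so far [(12, 15), (15, 15)]; region rows[12,16) x cols[12,16) = 4x4
Op 7 cut(3, 2): punch at orig (15,14); cuts so far [(12, 15), (15, 14), (15, 15)]; region rows[12,16) x cols[12,16) = 4x4
Op 8 cut(2, 1): punch at orig (14,13); cuts so far [(12, 15), (14, 13), (15, 14), (15, 15)]; region rows[12,16) x cols[12,16) = 4x4
Unfold 1 (reflect across v@12): 8 holes -> [(12, 8), (12, 15), (14, 10), (14, 13), (15, 8), (15, 9), (15, 14), (15, 15)]
Unfold 2 (reflect across h@12): 16 holes -> [(8, 8), (8, 9), (8, 14), (8, 15), (9, 10), (9, 13), (11, 8), (11, 15), (12, 8), (12, 15), (14, 10), (14, 13), (15, 8), (15, 9), (15, 14), (15, 15)]
Unfold 3 (reflect across v@8): 32 holes -> [(8, 0), (8, 1), (8, 6), (8, 7), (8, 8), (8, 9), (8, 14), (8, 15), (9, 2), (9, 5), (9, 10), (9, 13), (11, 0), (11, 7), (11, 8), (11, 15), (12, 0), (12, 7), (12, 8), (12, 15), (14, 2), (14, 5), (14, 10), (14, 13), (15, 0), (15, 1), (15, 6), (15, 7), (15, 8), (15, 9), (15, 14), (15, 15)]
Unfold 4 (reflect across h@8): 64 holes -> [(0, 0), (0, 1), (0, 6), (0, 7), (0, 8), (0, 9), (0, 14), (0, 15), (1, 2), (1, 5), (1, 10), (1, 13), (3, 0), (3, 7), (3, 8), (3, 15), (4, 0), (4, 7), (4, 8), (4, 15), (6, 2), (6, 5), (6, 10), (6, 13), (7, 0), (7, 1), (7, 6), (7, 7), (7, 8), (7, 9), (7, 14), (7, 15), (8, 0), (8, 1), (8, 6), (8, 7), (8, 8), (8, 9), (8, 14), (8, 15), (9, 2), (9, 5), (9, 10), (9, 13), (11, 0), (11, 7), (11, 8), (11, 15), (12, 0), (12, 7), (12, 8), (12, 15), (14, 2), (14, 5), (14, 10), (14, 13), (15, 0), (15, 1), (15, 6), (15, 7), (15, 8), (15, 9), (15, 14), (15, 15)]

Answer: OO....OOOO....OO
..O..O....O..O..
................
O......OO......O
O......OO......O
................
..O..O....O..O..
OO....OOOO....OO
OO....OOOO....OO
..O..O....O..O..
................
O......OO......O
O......OO......O
................
..O..O....O..O..
OO....OOOO....OO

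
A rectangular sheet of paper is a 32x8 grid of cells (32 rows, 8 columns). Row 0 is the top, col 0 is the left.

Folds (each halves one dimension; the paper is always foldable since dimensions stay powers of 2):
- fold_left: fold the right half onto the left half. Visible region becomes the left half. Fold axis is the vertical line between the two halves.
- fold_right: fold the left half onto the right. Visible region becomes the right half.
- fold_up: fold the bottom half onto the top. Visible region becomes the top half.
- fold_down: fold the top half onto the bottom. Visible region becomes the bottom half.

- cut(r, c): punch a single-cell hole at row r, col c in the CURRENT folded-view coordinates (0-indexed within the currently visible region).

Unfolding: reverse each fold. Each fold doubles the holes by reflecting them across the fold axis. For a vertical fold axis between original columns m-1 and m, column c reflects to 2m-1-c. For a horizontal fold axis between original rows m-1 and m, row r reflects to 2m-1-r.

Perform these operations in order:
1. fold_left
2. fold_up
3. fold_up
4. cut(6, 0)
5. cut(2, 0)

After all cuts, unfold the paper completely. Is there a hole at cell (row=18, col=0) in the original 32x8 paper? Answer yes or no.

Op 1 fold_left: fold axis v@4; visible region now rows[0,32) x cols[0,4) = 32x4
Op 2 fold_up: fold axis h@16; visible region now rows[0,16) x cols[0,4) = 16x4
Op 3 fold_up: fold axis h@8; visible region now rows[0,8) x cols[0,4) = 8x4
Op 4 cut(6, 0): punch at orig (6,0); cuts so far [(6, 0)]; region rows[0,8) x cols[0,4) = 8x4
Op 5 cut(2, 0): punch at orig (2,0); cuts so far [(2, 0), (6, 0)]; region rows[0,8) x cols[0,4) = 8x4
Unfold 1 (reflect across h@8): 4 holes -> [(2, 0), (6, 0), (9, 0), (13, 0)]
Unfold 2 (reflect across h@16): 8 holes -> [(2, 0), (6, 0), (9, 0), (13, 0), (18, 0), (22, 0), (25, 0), (29, 0)]
Unfold 3 (reflect across v@4): 16 holes -> [(2, 0), (2, 7), (6, 0), (6, 7), (9, 0), (9, 7), (13, 0), (13, 7), (18, 0), (18, 7), (22, 0), (22, 7), (25, 0), (25, 7), (29, 0), (29, 7)]
Holes: [(2, 0), (2, 7), (6, 0), (6, 7), (9, 0), (9, 7), (13, 0), (13, 7), (18, 0), (18, 7), (22, 0), (22, 7), (25, 0), (25, 7), (29, 0), (29, 7)]

Answer: yes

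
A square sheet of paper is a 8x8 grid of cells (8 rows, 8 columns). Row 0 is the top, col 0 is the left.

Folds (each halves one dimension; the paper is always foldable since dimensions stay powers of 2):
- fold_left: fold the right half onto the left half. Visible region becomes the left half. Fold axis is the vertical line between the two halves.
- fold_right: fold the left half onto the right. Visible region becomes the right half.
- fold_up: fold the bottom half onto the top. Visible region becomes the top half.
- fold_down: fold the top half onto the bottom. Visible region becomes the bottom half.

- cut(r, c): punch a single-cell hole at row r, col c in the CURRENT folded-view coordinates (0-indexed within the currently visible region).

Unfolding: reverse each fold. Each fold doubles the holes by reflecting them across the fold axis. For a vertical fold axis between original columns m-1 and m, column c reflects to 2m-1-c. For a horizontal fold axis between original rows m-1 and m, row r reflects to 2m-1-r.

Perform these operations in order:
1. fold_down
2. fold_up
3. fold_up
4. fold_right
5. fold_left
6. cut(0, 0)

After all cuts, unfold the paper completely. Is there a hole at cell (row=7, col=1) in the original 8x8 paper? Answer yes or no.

Op 1 fold_down: fold axis h@4; visible region now rows[4,8) x cols[0,8) = 4x8
Op 2 fold_up: fold axis h@6; visible region now rows[4,6) x cols[0,8) = 2x8
Op 3 fold_up: fold axis h@5; visible region now rows[4,5) x cols[0,8) = 1x8
Op 4 fold_right: fold axis v@4; visible region now rows[4,5) x cols[4,8) = 1x4
Op 5 fold_left: fold axis v@6; visible region now rows[4,5) x cols[4,6) = 1x2
Op 6 cut(0, 0): punch at orig (4,4); cuts so far [(4, 4)]; region rows[4,5) x cols[4,6) = 1x2
Unfold 1 (reflect across v@6): 2 holes -> [(4, 4), (4, 7)]
Unfold 2 (reflect across v@4): 4 holes -> [(4, 0), (4, 3), (4, 4), (4, 7)]
Unfold 3 (reflect across h@5): 8 holes -> [(4, 0), (4, 3), (4, 4), (4, 7), (5, 0), (5, 3), (5, 4), (5, 7)]
Unfold 4 (reflect across h@6): 16 holes -> [(4, 0), (4, 3), (4, 4), (4, 7), (5, 0), (5, 3), (5, 4), (5, 7), (6, 0), (6, 3), (6, 4), (6, 7), (7, 0), (7, 3), (7, 4), (7, 7)]
Unfold 5 (reflect across h@4): 32 holes -> [(0, 0), (0, 3), (0, 4), (0, 7), (1, 0), (1, 3), (1, 4), (1, 7), (2, 0), (2, 3), (2, 4), (2, 7), (3, 0), (3, 3), (3, 4), (3, 7), (4, 0), (4, 3), (4, 4), (4, 7), (5, 0), (5, 3), (5, 4), (5, 7), (6, 0), (6, 3), (6, 4), (6, 7), (7, 0), (7, 3), (7, 4), (7, 7)]
Holes: [(0, 0), (0, 3), (0, 4), (0, 7), (1, 0), (1, 3), (1, 4), (1, 7), (2, 0), (2, 3), (2, 4), (2, 7), (3, 0), (3, 3), (3, 4), (3, 7), (4, 0), (4, 3), (4, 4), (4, 7), (5, 0), (5, 3), (5, 4), (5, 7), (6, 0), (6, 3), (6, 4), (6, 7), (7, 0), (7, 3), (7, 4), (7, 7)]

Answer: no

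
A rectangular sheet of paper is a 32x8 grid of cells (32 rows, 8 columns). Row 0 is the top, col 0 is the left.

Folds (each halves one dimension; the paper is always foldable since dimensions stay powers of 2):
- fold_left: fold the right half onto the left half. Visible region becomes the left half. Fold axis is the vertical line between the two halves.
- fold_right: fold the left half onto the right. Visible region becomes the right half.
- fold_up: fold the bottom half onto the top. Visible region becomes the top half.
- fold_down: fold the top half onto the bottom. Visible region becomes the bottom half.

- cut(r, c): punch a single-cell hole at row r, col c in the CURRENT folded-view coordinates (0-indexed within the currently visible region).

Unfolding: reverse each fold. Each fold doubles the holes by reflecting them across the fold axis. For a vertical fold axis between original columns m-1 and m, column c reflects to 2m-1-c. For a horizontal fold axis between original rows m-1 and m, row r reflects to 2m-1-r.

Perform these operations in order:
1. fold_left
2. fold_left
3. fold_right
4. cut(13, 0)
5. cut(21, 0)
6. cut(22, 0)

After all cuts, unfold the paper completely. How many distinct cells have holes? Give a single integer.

Op 1 fold_left: fold axis v@4; visible region now rows[0,32) x cols[0,4) = 32x4
Op 2 fold_left: fold axis v@2; visible region now rows[0,32) x cols[0,2) = 32x2
Op 3 fold_right: fold axis v@1; visible region now rows[0,32) x cols[1,2) = 32x1
Op 4 cut(13, 0): punch at orig (13,1); cuts so far [(13, 1)]; region rows[0,32) x cols[1,2) = 32x1
Op 5 cut(21, 0): punch at orig (21,1); cuts so far [(13, 1), (21, 1)]; region rows[0,32) x cols[1,2) = 32x1
Op 6 cut(22, 0): punch at orig (22,1); cuts so far [(13, 1), (21, 1), (22, 1)]; region rows[0,32) x cols[1,2) = 32x1
Unfold 1 (reflect across v@1): 6 holes -> [(13, 0), (13, 1), (21, 0), (21, 1), (22, 0), (22, 1)]
Unfold 2 (reflect across v@2): 12 holes -> [(13, 0), (13, 1), (13, 2), (13, 3), (21, 0), (21, 1), (21, 2), (21, 3), (22, 0), (22, 1), (22, 2), (22, 3)]
Unfold 3 (reflect across v@4): 24 holes -> [(13, 0), (13, 1), (13, 2), (13, 3), (13, 4), (13, 5), (13, 6), (13, 7), (21, 0), (21, 1), (21, 2), (21, 3), (21, 4), (21, 5), (21, 6), (21, 7), (22, 0), (22, 1), (22, 2), (22, 3), (22, 4), (22, 5), (22, 6), (22, 7)]

Answer: 24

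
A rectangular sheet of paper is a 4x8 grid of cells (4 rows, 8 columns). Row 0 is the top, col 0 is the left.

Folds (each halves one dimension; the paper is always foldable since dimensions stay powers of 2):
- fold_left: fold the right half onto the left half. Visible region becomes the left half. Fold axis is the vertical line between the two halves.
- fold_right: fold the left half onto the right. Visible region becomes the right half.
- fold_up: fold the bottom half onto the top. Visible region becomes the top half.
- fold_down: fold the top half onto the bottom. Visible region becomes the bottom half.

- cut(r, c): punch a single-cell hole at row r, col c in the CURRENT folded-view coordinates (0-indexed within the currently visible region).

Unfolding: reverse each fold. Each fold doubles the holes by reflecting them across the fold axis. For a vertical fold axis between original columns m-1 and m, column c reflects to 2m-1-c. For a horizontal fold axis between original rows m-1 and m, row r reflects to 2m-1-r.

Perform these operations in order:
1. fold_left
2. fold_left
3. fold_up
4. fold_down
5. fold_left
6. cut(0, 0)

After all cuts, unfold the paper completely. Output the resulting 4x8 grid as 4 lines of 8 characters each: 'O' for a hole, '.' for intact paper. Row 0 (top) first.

Answer: OOOOOOOO
OOOOOOOO
OOOOOOOO
OOOOOOOO

Derivation:
Op 1 fold_left: fold axis v@4; visible region now rows[0,4) x cols[0,4) = 4x4
Op 2 fold_left: fold axis v@2; visible region now rows[0,4) x cols[0,2) = 4x2
Op 3 fold_up: fold axis h@2; visible region now rows[0,2) x cols[0,2) = 2x2
Op 4 fold_down: fold axis h@1; visible region now rows[1,2) x cols[0,2) = 1x2
Op 5 fold_left: fold axis v@1; visible region now rows[1,2) x cols[0,1) = 1x1
Op 6 cut(0, 0): punch at orig (1,0); cuts so far [(1, 0)]; region rows[1,2) x cols[0,1) = 1x1
Unfold 1 (reflect across v@1): 2 holes -> [(1, 0), (1, 1)]
Unfold 2 (reflect across h@1): 4 holes -> [(0, 0), (0, 1), (1, 0), (1, 1)]
Unfold 3 (reflect across h@2): 8 holes -> [(0, 0), (0, 1), (1, 0), (1, 1), (2, 0), (2, 1), (3, 0), (3, 1)]
Unfold 4 (reflect across v@2): 16 holes -> [(0, 0), (0, 1), (0, 2), (0, 3), (1, 0), (1, 1), (1, 2), (1, 3), (2, 0), (2, 1), (2, 2), (2, 3), (3, 0), (3, 1), (3, 2), (3, 3)]
Unfold 5 (reflect across v@4): 32 holes -> [(0, 0), (0, 1), (0, 2), (0, 3), (0, 4), (0, 5), (0, 6), (0, 7), (1, 0), (1, 1), (1, 2), (1, 3), (1, 4), (1, 5), (1, 6), (1, 7), (2, 0), (2, 1), (2, 2), (2, 3), (2, 4), (2, 5), (2, 6), (2, 7), (3, 0), (3, 1), (3, 2), (3, 3), (3, 4), (3, 5), (3, 6), (3, 7)]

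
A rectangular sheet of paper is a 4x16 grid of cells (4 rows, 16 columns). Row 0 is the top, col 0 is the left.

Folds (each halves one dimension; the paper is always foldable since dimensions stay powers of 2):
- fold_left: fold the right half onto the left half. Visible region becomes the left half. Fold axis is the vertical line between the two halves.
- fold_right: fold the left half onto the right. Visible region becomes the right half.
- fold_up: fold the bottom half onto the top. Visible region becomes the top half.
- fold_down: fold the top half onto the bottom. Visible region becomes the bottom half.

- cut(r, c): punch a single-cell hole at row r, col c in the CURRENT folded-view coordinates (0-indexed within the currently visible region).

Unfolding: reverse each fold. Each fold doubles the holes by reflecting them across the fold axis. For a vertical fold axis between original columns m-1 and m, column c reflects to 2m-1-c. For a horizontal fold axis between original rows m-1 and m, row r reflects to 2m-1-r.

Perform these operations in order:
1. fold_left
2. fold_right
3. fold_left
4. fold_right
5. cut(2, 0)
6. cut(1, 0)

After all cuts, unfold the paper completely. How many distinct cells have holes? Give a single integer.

Answer: 32

Derivation:
Op 1 fold_left: fold axis v@8; visible region now rows[0,4) x cols[0,8) = 4x8
Op 2 fold_right: fold axis v@4; visible region now rows[0,4) x cols[4,8) = 4x4
Op 3 fold_left: fold axis v@6; visible region now rows[0,4) x cols[4,6) = 4x2
Op 4 fold_right: fold axis v@5; visible region now rows[0,4) x cols[5,6) = 4x1
Op 5 cut(2, 0): punch at orig (2,5); cuts so far [(2, 5)]; region rows[0,4) x cols[5,6) = 4x1
Op 6 cut(1, 0): punch at orig (1,5); cuts so far [(1, 5), (2, 5)]; region rows[0,4) x cols[5,6) = 4x1
Unfold 1 (reflect across v@5): 4 holes -> [(1, 4), (1, 5), (2, 4), (2, 5)]
Unfold 2 (reflect across v@6): 8 holes -> [(1, 4), (1, 5), (1, 6), (1, 7), (2, 4), (2, 5), (2, 6), (2, 7)]
Unfold 3 (reflect across v@4): 16 holes -> [(1, 0), (1, 1), (1, 2), (1, 3), (1, 4), (1, 5), (1, 6), (1, 7), (2, 0), (2, 1), (2, 2), (2, 3), (2, 4), (2, 5), (2, 6), (2, 7)]
Unfold 4 (reflect across v@8): 32 holes -> [(1, 0), (1, 1), (1, 2), (1, 3), (1, 4), (1, 5), (1, 6), (1, 7), (1, 8), (1, 9), (1, 10), (1, 11), (1, 12), (1, 13), (1, 14), (1, 15), (2, 0), (2, 1), (2, 2), (2, 3), (2, 4), (2, 5), (2, 6), (2, 7), (2, 8), (2, 9), (2, 10), (2, 11), (2, 12), (2, 13), (2, 14), (2, 15)]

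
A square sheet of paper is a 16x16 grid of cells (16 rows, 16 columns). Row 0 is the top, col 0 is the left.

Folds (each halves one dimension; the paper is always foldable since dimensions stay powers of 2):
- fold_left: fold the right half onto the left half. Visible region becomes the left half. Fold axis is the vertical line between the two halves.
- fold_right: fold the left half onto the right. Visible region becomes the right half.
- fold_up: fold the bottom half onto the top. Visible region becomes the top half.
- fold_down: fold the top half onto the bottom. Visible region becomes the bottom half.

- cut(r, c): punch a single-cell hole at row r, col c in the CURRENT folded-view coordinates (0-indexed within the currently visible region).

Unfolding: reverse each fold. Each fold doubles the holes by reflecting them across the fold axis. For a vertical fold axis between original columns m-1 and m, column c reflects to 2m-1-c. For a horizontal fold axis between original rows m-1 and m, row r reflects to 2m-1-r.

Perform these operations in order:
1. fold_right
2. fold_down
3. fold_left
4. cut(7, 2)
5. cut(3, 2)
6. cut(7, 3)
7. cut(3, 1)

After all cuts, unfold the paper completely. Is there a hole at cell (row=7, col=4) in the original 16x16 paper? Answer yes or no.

Op 1 fold_right: fold axis v@8; visible region now rows[0,16) x cols[8,16) = 16x8
Op 2 fold_down: fold axis h@8; visible region now rows[8,16) x cols[8,16) = 8x8
Op 3 fold_left: fold axis v@12; visible region now rows[8,16) x cols[8,12) = 8x4
Op 4 cut(7, 2): punch at orig (15,10); cuts so far [(15, 10)]; region rows[8,16) x cols[8,12) = 8x4
Op 5 cut(3, 2): punch at orig (11,10); cuts so far [(11, 10), (15, 10)]; region rows[8,16) x cols[8,12) = 8x4
Op 6 cut(7, 3): punch at orig (15,11); cuts so far [(11, 10), (15, 10), (15, 11)]; region rows[8,16) x cols[8,12) = 8x4
Op 7 cut(3, 1): punch at orig (11,9); cuts so far [(11, 9), (11, 10), (15, 10), (15, 11)]; region rows[8,16) x cols[8,12) = 8x4
Unfold 1 (reflect across v@12): 8 holes -> [(11, 9), (11, 10), (11, 13), (11, 14), (15, 10), (15, 11), (15, 12), (15, 13)]
Unfold 2 (reflect across h@8): 16 holes -> [(0, 10), (0, 11), (0, 12), (0, 13), (4, 9), (4, 10), (4, 13), (4, 14), (11, 9), (11, 10), (11, 13), (11, 14), (15, 10), (15, 11), (15, 12), (15, 13)]
Unfold 3 (reflect across v@8): 32 holes -> [(0, 2), (0, 3), (0, 4), (0, 5), (0, 10), (0, 11), (0, 12), (0, 13), (4, 1), (4, 2), (4, 5), (4, 6), (4, 9), (4, 10), (4, 13), (4, 14), (11, 1), (11, 2), (11, 5), (11, 6), (11, 9), (11, 10), (11, 13), (11, 14), (15, 2), (15, 3), (15, 4), (15, 5), (15, 10), (15, 11), (15, 12), (15, 13)]
Holes: [(0, 2), (0, 3), (0, 4), (0, 5), (0, 10), (0, 11), (0, 12), (0, 13), (4, 1), (4, 2), (4, 5), (4, 6), (4, 9), (4, 10), (4, 13), (4, 14), (11, 1), (11, 2), (11, 5), (11, 6), (11, 9), (11, 10), (11, 13), (11, 14), (15, 2), (15, 3), (15, 4), (15, 5), (15, 10), (15, 11), (15, 12), (15, 13)]

Answer: no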